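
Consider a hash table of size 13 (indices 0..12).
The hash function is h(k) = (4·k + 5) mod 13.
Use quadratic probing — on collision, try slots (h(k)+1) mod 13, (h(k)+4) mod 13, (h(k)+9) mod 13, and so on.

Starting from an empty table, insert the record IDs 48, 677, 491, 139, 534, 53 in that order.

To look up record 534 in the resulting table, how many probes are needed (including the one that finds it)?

2

48: h=2 → slot 2
677: h=9 → slot 9
491: h=6 → slot 6
139: h=2, probe 2,3 → slot 3
534: h=9, probe 9,10 → slot 10
53: h=9, probe 9,10,0 → slot 0
Table: [53, —, 48, 139, —, —, 491, —, —, 677, 534, —, —]
Lookup 534: h=9, probe 9,10 → found at 10.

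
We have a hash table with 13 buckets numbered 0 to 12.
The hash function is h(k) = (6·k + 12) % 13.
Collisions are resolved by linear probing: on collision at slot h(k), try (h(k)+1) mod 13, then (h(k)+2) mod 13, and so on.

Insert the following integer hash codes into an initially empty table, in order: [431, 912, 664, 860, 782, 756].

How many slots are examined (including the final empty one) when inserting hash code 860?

3

431 hashes to 11; slot 11 is free → place at 11.
912 hashes to 11; 11 taken → place at 12.
664 hashes to 5; slot 5 is free → place at 5.
860 hashes to 11; 11,12 taken → place at 0.
782 hashes to 11; 11,12,0 taken → place at 1.
756 hashes to 11; 11,12,0,1 taken → place at 2.
Table: [860, 782, 756, -, -, 664, -, -, -, -, -, 431, 912]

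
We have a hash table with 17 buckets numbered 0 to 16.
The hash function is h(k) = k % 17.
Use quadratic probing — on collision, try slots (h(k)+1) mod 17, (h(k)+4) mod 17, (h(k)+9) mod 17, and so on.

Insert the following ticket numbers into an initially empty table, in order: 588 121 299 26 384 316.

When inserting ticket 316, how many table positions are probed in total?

6

Insert 588: h=10, slot 10 empty → index 10.
Insert 121: h=2, slot 2 empty → index 2.
Insert 299: h=10, slot 10 occupied → index 11.
Insert 26: h=9, slot 9 empty → index 9.
Insert 384: h=10, slots 10,11 occupied → index 14.
Insert 316: h=10, slots 10,11,14,2,9 occupied → index 1.
Table: [-, 316, 121, -, -, -, -, -, -, 26, 588, 299, -, -, 384, -, -]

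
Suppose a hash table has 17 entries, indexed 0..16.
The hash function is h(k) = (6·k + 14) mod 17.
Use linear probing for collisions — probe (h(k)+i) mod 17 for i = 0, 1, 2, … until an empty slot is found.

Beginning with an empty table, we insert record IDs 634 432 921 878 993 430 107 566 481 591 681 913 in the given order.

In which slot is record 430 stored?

11

634: h=10 -> slot 10
432: h=5 -> slot 5
921: h=15 -> slot 15
878: h=12 -> slot 12
993: h=5, probe 5,6 -> slot 6
430: h=10, probe 10,11 -> slot 11
107: h=10, probe 10,11,12,13 -> slot 13
566: h=10, probe 10,11,12,13,14 -> slot 14
481: h=10, probe 10,11,12,13,14,15,16 -> slot 16
591: h=7 -> slot 7
681: h=3 -> slot 3
913: h=1 -> slot 1
Table: [∅, 913, ∅, 681, ∅, 432, 993, 591, ∅, ∅, 634, 430, 878, 107, 566, 921, 481]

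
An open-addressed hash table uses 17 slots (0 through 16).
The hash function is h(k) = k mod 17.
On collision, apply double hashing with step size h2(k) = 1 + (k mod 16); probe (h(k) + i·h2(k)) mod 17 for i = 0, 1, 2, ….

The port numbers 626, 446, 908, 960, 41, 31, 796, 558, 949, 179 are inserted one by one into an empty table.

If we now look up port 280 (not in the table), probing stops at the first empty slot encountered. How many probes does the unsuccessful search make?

626: h=14 -> slot 14
446: h=4 -> slot 4
908: h=7 -> slot 7
960: h=8 -> slot 8
41: h=7, h2=10, probe 7,0 -> slot 0
31: h=14, h2=16, probe 14,13 -> slot 13
796: h=14, h2=13, probe 14,10 -> slot 10
558: h=14, h2=15, probe 14,12 -> slot 12
949: h=14, h2=6, probe 14,3 -> slot 3
179: h=9 -> slot 9
Table: [41, -, -, 949, 446, -, -, 908, 960, 179, 796, -, 558, 31, 626, -, -]
Lookup 280: h=8, h2=9, probe 8,0,9,1 → slot 1 empty, not found.

4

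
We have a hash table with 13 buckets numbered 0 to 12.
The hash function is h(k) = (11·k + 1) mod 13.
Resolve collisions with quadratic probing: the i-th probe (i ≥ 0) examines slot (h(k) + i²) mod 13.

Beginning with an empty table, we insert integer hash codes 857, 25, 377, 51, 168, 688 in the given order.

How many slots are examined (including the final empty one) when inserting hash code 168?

857 hashes to 3; slot 3 is free => place at 3.
25 hashes to 3; 3 taken => place at 4.
377 hashes to 1; slot 1 is free => place at 1.
51 hashes to 3; 3,4 taken => place at 7.
168 hashes to 3; 3,4,7 taken => place at 12.
688 hashes to 3; 3,4,7,12 taken => place at 6.
Table: [-, 377, -, 857, 25, -, 688, 51, -, -, -, -, 168]

4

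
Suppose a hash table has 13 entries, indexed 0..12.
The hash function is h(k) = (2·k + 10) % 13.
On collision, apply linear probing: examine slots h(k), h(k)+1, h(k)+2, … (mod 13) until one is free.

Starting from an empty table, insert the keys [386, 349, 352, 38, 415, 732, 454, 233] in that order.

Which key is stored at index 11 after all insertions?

386: h=2 → slot 2
349: h=6 → slot 6
352: h=12 → slot 12
38: h=8 → slot 8
415: h=8, probe 8,9 → slot 9
732: h=5 → slot 5
454: h=8, probe 8,9,10 → slot 10
233: h=8, probe 8,9,10,11 → slot 11
Table: [∅, ∅, 386, ∅, ∅, 732, 349, ∅, 38, 415, 454, 233, 352]

233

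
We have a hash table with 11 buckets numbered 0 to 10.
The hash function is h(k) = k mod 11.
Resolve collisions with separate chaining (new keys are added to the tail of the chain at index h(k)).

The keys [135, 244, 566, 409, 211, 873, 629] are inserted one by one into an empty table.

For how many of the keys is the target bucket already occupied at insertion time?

Insert 135: h=3, bucket 3 empty → new chain.
Insert 244: h=2, bucket 2 empty → new chain.
Insert 566: h=5, bucket 5 empty → new chain.
Insert 409: h=2, bucket 2 nonempty → append to chain.
Insert 211: h=2, bucket 2 nonempty → append to chain.
Insert 873: h=4, bucket 4 empty → new chain.
Insert 629: h=2, bucket 2 nonempty → append to chain.
Final buckets:
0: .
1: .
2: 244 -> 409 -> 211 -> 629
3: 135
4: 873
5: 566
6: .
7: .
8: .
9: .
10: .

3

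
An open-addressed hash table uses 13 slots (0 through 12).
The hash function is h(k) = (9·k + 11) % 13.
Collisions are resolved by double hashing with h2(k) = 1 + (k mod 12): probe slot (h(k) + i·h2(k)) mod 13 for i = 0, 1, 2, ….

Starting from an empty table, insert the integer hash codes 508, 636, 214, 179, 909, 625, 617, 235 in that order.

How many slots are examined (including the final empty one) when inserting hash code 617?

2

508: h=7 => slot 7
636: h=2 => slot 2
214: h=0 => slot 0
179: h=10 => slot 10
909: h=2, h2=10, probe 2,12 => slot 12
625: h=7, h2=2, probe 7,9 => slot 9
617: h=0, h2=6, probe 0,6 => slot 6
235: h=7, h2=8, probe 7,2,10,5 => slot 5
Table: [214, _, 636, _, _, 235, 617, 508, _, 625, 179, _, 909]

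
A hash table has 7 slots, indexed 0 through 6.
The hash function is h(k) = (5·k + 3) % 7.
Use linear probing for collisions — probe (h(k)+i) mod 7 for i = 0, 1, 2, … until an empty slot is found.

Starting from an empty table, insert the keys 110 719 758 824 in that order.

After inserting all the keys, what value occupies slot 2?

824

Insert 110: h=0, slot 0 empty → index 0.
Insert 719: h=0, slot 0 occupied → index 1.
Insert 758: h=6, slot 6 empty → index 6.
Insert 824: h=0, slots 0,1 occupied → index 2.
Table: [110, 719, 824, -, -, -, 758]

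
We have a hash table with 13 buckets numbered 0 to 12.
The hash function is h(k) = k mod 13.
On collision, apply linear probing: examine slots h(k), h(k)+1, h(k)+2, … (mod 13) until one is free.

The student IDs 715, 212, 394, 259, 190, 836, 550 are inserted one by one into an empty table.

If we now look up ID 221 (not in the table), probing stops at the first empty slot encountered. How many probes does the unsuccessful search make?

715 hashes to 0; slot 0 is free → place at 0.
212 hashes to 4; slot 4 is free → place at 4.
394 hashes to 4; 4 taken → place at 5.
259 hashes to 12; slot 12 is free → place at 12.
190 hashes to 8; slot 8 is free → place at 8.
836 hashes to 4; 4,5 taken → place at 6.
550 hashes to 4; 4,5,6 taken → place at 7.
Table: [715, _, _, _, 212, 394, 836, 550, 190, _, _, _, 259]
Lookup 221: h=0, probe 0,1 → slot 1 empty, not found.

2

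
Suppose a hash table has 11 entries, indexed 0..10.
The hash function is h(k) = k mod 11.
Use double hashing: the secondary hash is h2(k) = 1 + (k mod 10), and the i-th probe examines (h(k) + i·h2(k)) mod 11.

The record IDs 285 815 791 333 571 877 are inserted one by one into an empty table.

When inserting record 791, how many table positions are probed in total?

285: h=10 => slot 10
815: h=1 => slot 1
791: h=10, h2=2, probe 10,1,3 => slot 3
333: h=3, h2=4, probe 3,7 => slot 7
571: h=10, h2=2, probe 10,1,3,5 => slot 5
877: h=8 => slot 8
Table: [_, 815, _, 791, _, 571, _, 333, 877, _, 285]

3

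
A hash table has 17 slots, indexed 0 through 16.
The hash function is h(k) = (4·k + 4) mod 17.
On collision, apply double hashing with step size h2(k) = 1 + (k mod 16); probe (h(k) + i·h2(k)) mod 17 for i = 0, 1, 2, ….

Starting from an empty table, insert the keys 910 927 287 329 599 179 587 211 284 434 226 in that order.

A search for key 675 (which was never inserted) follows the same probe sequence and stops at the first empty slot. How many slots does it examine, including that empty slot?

5

Insert 910: h=6, slot 6 empty -> index 6.
Insert 927: h=6, h2=16, slot 6 occupied -> index 5.
Insert 287: h=13, slot 13 empty -> index 13.
Insert 329: h=11, slot 11 empty -> index 11.
Insert 599: h=3, slot 3 empty -> index 3.
Insert 179: h=6, h2=4, slot 6 occupied -> index 10.
Insert 587: h=6, h2=12, slot 6 occupied -> index 1.
Insert 211: h=15, slot 15 empty -> index 15.
Insert 284: h=1, h2=13, slot 1 occupied -> index 14.
Insert 434: h=6, h2=3, slot 6 occupied -> index 9.
Insert 226: h=7, slot 7 empty -> index 7.
Table: [_, 587, _, 599, _, 927, 910, 226, _, 434, 179, 329, _, 287, 284, 211, _]
Lookup 675: h=1, h2=4, probe 1,5,9,13,0 → slot 0 empty, not found.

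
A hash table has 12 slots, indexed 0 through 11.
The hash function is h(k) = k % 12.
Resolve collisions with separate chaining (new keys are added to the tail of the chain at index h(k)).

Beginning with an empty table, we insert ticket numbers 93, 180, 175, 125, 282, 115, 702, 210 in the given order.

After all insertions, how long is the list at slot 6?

93 → bucket 9
180 → bucket 0
175 → bucket 7
125 → bucket 5
282 → bucket 6
115 → bucket 7 (collision)
702 → bucket 6 (collision)
210 → bucket 6 (collision)
Final buckets:
0: 180
1: _
2: _
3: _
4: _
5: 125
6: 282 -> 702 -> 210
7: 175 -> 115
8: _
9: 93
10: _
11: _

3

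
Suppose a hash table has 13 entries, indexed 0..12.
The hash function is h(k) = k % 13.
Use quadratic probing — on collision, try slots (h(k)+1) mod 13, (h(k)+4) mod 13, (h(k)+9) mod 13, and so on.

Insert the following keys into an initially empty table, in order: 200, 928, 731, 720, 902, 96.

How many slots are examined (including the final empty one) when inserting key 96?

5

Insert 200: h=5, slot 5 empty -> index 5.
Insert 928: h=5, slot 5 occupied -> index 6.
Insert 731: h=3, slot 3 empty -> index 3.
Insert 720: h=5, slots 5,6 occupied -> index 9.
Insert 902: h=5, slots 5,6,9 occupied -> index 1.
Insert 96: h=5, slots 5,6,9,1 occupied -> index 8.
Table: [., 902, ., 731, ., 200, 928, ., 96, 720, ., ., .]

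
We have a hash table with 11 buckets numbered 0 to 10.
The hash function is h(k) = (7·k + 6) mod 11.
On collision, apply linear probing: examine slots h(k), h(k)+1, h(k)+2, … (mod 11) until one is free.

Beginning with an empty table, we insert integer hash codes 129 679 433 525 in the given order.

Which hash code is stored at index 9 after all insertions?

Insert 129: h=7, slot 7 empty -> index 7.
Insert 679: h=7, slot 7 occupied -> index 8.
Insert 433: h=1, slot 1 empty -> index 1.
Insert 525: h=7, slots 7,8 occupied -> index 9.
Table: [-, 433, -, -, -, -, -, 129, 679, 525, -]

525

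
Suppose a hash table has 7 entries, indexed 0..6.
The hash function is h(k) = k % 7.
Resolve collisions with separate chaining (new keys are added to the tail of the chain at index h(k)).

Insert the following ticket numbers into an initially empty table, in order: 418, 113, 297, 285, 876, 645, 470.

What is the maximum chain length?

4

Insert 418: h=5, bucket 5 empty -> new chain.
Insert 113: h=1, bucket 1 empty -> new chain.
Insert 297: h=3, bucket 3 empty -> new chain.
Insert 285: h=5, bucket 5 nonempty -> append to chain.
Insert 876: h=1, bucket 1 nonempty -> append to chain.
Insert 645: h=1, bucket 1 nonempty -> append to chain.
Insert 470: h=1, bucket 1 nonempty -> append to chain.
Final buckets:
0: ∅
1: 113 -> 876 -> 645 -> 470
2: ∅
3: 297
4: ∅
5: 418 -> 285
6: ∅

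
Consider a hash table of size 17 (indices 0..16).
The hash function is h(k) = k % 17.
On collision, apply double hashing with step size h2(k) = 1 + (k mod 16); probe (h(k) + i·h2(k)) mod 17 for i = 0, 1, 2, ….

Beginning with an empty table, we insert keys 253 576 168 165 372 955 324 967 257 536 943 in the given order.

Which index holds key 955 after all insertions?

253 hashes to 15; slot 15 is free -> place at 15.
576 hashes to 15, h2=1; 15 taken -> place at 16.
168 hashes to 15, h2=9; 15 taken -> place at 7.
165 hashes to 12; slot 12 is free -> place at 12.
372 hashes to 15, h2=5; 15 taken -> place at 3.
955 hashes to 3, h2=12; 3,15 taken -> place at 10.
324 hashes to 1; slot 1 is free -> place at 1.
967 hashes to 15, h2=8; 15 taken -> place at 6.
257 hashes to 2; slot 2 is free -> place at 2.
536 hashes to 9; slot 9 is free -> place at 9.
943 hashes to 8; slot 8 is free -> place at 8.
Table: [., 324, 257, 372, ., ., 967, 168, 943, 536, 955, ., 165, ., ., 253, 576]

10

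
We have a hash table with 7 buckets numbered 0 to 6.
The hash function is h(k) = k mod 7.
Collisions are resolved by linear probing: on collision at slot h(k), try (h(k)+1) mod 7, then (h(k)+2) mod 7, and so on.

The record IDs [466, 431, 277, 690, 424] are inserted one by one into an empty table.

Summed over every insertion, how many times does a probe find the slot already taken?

10

466: h=4 -> slot 4
431: h=4, probe 4,5 -> slot 5
277: h=4, probe 4,5,6 -> slot 6
690: h=4, probe 4,5,6,0 -> slot 0
424: h=4, probe 4,5,6,0,1 -> slot 1
Table: [690, 424, —, —, 466, 431, 277]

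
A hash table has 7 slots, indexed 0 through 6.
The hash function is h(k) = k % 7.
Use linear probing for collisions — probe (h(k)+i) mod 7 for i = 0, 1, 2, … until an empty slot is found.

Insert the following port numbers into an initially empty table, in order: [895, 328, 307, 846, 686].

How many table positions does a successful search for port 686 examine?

4

Insert 895: h=6, slot 6 empty → index 6.
Insert 328: h=6, slot 6 occupied → index 0.
Insert 307: h=6, slots 6,0 occupied → index 1.
Insert 846: h=6, slots 6,0,1 occupied → index 2.
Insert 686: h=0, slots 0,1,2 occupied → index 3.
Table: [328, 307, 846, 686, —, —, 895]
Lookup 686: h=0, probe 0,1,2,3 → found at 3.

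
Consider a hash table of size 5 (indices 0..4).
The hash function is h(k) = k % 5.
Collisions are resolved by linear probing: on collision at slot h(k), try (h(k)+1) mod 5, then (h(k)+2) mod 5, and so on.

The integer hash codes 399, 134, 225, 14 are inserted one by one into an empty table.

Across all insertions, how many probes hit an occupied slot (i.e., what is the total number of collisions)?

Insert 399: h=4, slot 4 empty -> index 4.
Insert 134: h=4, slot 4 occupied -> index 0.
Insert 225: h=0, slot 0 occupied -> index 1.
Insert 14: h=4, slots 4,0,1 occupied -> index 2.
Table: [134, 225, 14, -, 399]

5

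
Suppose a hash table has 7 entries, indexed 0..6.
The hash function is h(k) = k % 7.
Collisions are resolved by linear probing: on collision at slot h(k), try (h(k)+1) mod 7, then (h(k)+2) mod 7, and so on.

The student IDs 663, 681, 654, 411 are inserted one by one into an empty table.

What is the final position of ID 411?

6

663 hashes to 5; slot 5 is free → place at 5.
681 hashes to 2; slot 2 is free → place at 2.
654 hashes to 3; slot 3 is free → place at 3.
411 hashes to 5; 5 taken → place at 6.
Table: [∅, ∅, 681, 654, ∅, 663, 411]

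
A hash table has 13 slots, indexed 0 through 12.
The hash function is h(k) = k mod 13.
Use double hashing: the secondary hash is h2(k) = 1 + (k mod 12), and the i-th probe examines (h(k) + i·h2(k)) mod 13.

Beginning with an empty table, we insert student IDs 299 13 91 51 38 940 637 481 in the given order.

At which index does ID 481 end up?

299 hashes to 0; slot 0 is free => place at 0.
13 hashes to 0, h2=2; 0 taken => place at 2.
91 hashes to 0, h2=8; 0 taken => place at 8.
51 hashes to 12; slot 12 is free => place at 12.
38 hashes to 12, h2=3; 12,2 taken => place at 5.
940 hashes to 4; slot 4 is free => place at 4.
637 hashes to 0, h2=2; 0,2,4 taken => place at 6.
481 hashes to 0, h2=2; 0,2,4,6,8 taken => place at 10.
Table: [299, -, 13, -, 940, 38, 637, -, 91, -, 481, -, 51]

10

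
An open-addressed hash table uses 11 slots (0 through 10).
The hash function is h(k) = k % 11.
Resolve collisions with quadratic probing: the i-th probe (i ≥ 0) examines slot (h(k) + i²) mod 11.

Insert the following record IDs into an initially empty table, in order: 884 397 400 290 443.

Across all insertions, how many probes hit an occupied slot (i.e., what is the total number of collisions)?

884: h=4 -> slot 4
397: h=1 -> slot 1
400: h=4, probe 4,5 -> slot 5
290: h=4, probe 4,5,8 -> slot 8
443: h=3 -> slot 3
Table: [., 397, ., 443, 884, 400, ., ., 290, ., .]

3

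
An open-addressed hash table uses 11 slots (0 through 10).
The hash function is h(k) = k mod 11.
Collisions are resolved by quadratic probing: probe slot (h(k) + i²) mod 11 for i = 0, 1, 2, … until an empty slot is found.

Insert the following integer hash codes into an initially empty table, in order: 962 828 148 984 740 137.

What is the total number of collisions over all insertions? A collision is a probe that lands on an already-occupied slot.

8

Insert 962: h=5, slot 5 empty → index 5.
Insert 828: h=3, slot 3 empty → index 3.
Insert 148: h=5, slot 5 occupied → index 6.
Insert 984: h=5, slots 5,6 occupied → index 9.
Insert 740: h=3, slot 3 occupied → index 4.
Insert 137: h=5, slots 5,6,9,3 occupied → index 10.
Table: [_, _, _, 828, 740, 962, 148, _, _, 984, 137]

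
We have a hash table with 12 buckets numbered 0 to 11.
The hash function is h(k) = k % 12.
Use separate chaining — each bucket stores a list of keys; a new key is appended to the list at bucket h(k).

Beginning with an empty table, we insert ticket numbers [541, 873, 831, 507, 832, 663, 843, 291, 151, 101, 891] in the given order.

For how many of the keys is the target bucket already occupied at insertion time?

5

Insert 541: h=1, bucket 1 empty → new chain.
Insert 873: h=9, bucket 9 empty → new chain.
Insert 831: h=3, bucket 3 empty → new chain.
Insert 507: h=3, bucket 3 nonempty → append to chain.
Insert 832: h=4, bucket 4 empty → new chain.
Insert 663: h=3, bucket 3 nonempty → append to chain.
Insert 843: h=3, bucket 3 nonempty → append to chain.
Insert 291: h=3, bucket 3 nonempty → append to chain.
Insert 151: h=7, bucket 7 empty → new chain.
Insert 101: h=5, bucket 5 empty → new chain.
Insert 891: h=3, bucket 3 nonempty → append to chain.
Final buckets:
0: .
1: 541
2: .
3: 831 -> 507 -> 663 -> 843 -> 291 -> 891
4: 832
5: 101
6: .
7: 151
8: .
9: 873
10: .
11: .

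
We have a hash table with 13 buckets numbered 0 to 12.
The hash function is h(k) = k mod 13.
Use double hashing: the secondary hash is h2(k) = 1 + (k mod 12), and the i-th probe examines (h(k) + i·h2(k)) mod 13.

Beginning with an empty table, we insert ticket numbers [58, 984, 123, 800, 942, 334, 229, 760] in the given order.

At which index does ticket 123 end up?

10

58 hashes to 6; slot 6 is free => place at 6.
984 hashes to 9; slot 9 is free => place at 9.
123 hashes to 6, h2=4; 6 taken => place at 10.
800 hashes to 7; slot 7 is free => place at 7.
942 hashes to 6, h2=7; 6 taken => place at 0.
334 hashes to 9, h2=11; 9,7 taken => place at 5.
229 hashes to 8; slot 8 is free => place at 8.
760 hashes to 6, h2=5; 6 taken => place at 11.
Table: [942, —, —, —, —, 334, 58, 800, 229, 984, 123, 760, —]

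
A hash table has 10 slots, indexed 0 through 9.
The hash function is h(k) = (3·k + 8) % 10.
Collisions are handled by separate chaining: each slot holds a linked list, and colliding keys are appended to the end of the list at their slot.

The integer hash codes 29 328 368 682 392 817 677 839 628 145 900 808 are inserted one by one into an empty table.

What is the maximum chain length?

29 → bucket 5
328 → bucket 2
368 → bucket 2 (collision)
682 → bucket 4
392 → bucket 4 (collision)
817 → bucket 9
677 → bucket 9 (collision)
839 → bucket 5 (collision)
628 → bucket 2 (collision)
145 → bucket 3
900 → bucket 8
808 → bucket 2 (collision)
Final buckets:
0: ∅
1: ∅
2: 328 -> 368 -> 628 -> 808
3: 145
4: 682 -> 392
5: 29 -> 839
6: ∅
7: ∅
8: 900
9: 817 -> 677

4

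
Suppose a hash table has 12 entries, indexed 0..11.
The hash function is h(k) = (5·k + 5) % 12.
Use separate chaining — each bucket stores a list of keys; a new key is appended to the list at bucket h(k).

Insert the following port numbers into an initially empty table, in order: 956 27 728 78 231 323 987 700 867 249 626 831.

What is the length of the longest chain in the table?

5

Insert 956: h=9, bucket 9 empty -> new chain.
Insert 27: h=8, bucket 8 empty -> new chain.
Insert 728: h=9, bucket 9 nonempty -> append to chain.
Insert 78: h=11, bucket 11 empty -> new chain.
Insert 231: h=8, bucket 8 nonempty -> append to chain.
Insert 323: h=0, bucket 0 empty -> new chain.
Insert 987: h=8, bucket 8 nonempty -> append to chain.
Insert 700: h=1, bucket 1 empty -> new chain.
Insert 867: h=8, bucket 8 nonempty -> append to chain.
Insert 249: h=2, bucket 2 empty -> new chain.
Insert 626: h=3, bucket 3 empty -> new chain.
Insert 831: h=8, bucket 8 nonempty -> append to chain.
Final buckets:
0: 323
1: 700
2: 249
3: 626
4: ∅
5: ∅
6: ∅
7: ∅
8: 27 -> 231 -> 987 -> 867 -> 831
9: 956 -> 728
10: ∅
11: 78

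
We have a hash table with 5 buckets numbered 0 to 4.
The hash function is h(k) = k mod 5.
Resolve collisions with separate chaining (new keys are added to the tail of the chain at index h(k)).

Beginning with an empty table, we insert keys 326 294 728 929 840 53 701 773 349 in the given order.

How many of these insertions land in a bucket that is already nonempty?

5

Insert 326: h=1, bucket 1 empty → new chain.
Insert 294: h=4, bucket 4 empty → new chain.
Insert 728: h=3, bucket 3 empty → new chain.
Insert 929: h=4, bucket 4 nonempty → append to chain.
Insert 840: h=0, bucket 0 empty → new chain.
Insert 53: h=3, bucket 3 nonempty → append to chain.
Insert 701: h=1, bucket 1 nonempty → append to chain.
Insert 773: h=3, bucket 3 nonempty → append to chain.
Insert 349: h=4, bucket 4 nonempty → append to chain.
Final buckets:
0: 840
1: 326 -> 701
2: ∅
3: 728 -> 53 -> 773
4: 294 -> 929 -> 349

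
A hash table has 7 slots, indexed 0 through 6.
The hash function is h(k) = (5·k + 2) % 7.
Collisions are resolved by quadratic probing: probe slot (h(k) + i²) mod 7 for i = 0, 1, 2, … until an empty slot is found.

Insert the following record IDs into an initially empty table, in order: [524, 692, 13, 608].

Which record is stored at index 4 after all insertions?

524: h=4 => slot 4
692: h=4, probe 4,5 => slot 5
13: h=4, probe 4,5,1 => slot 1
608: h=4, probe 4,5,1,6 => slot 6
Table: [-, 13, -, -, 524, 692, 608]

524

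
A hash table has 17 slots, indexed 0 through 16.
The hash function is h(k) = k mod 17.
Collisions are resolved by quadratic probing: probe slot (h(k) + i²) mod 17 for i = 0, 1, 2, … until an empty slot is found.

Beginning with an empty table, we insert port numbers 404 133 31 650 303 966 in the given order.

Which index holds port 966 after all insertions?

404 hashes to 13; slot 13 is free → place at 13.
133 hashes to 14; slot 14 is free → place at 14.
31 hashes to 14; 14 taken → place at 15.
650 hashes to 4; slot 4 is free → place at 4.
303 hashes to 14; 14,15 taken → place at 1.
966 hashes to 14; 14,15,1 taken → place at 6.
Table: [∅, 303, ∅, ∅, 650, ∅, 966, ∅, ∅, ∅, ∅, ∅, ∅, 404, 133, 31, ∅]

6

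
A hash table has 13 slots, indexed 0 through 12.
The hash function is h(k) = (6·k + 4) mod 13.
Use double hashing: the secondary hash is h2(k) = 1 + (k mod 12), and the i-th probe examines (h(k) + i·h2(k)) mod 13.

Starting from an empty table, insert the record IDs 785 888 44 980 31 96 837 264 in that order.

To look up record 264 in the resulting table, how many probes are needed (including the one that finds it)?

785 hashes to 8; slot 8 is free -> place at 8.
888 hashes to 2; slot 2 is free -> place at 2.
44 hashes to 8, h2=9; 8 taken -> place at 4.
980 hashes to 8, h2=9; 8,4 taken -> place at 0.
31 hashes to 8, h2=8; 8 taken -> place at 3.
96 hashes to 8, h2=1; 8 taken -> place at 9.
837 hashes to 8, h2=10; 8 taken -> place at 5.
264 hashes to 2, h2=1; 2,3,4,5 taken -> place at 6.
Table: [980, —, 888, 31, 44, 837, 264, —, 785, 96, —, —, —]
Lookup 264: h=2, h2=1, probe 2,3,4,5,6 → found at 6.

5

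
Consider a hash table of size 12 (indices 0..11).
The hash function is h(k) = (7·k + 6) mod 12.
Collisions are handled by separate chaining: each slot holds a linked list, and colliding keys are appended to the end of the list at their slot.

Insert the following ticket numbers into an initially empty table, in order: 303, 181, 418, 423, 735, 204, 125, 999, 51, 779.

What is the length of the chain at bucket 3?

Insert 303: h=3, bucket 3 empty → new chain.
Insert 181: h=1, bucket 1 empty → new chain.
Insert 418: h=4, bucket 4 empty → new chain.
Insert 423: h=3, bucket 3 nonempty → append to chain.
Insert 735: h=3, bucket 3 nonempty → append to chain.
Insert 204: h=6, bucket 6 empty → new chain.
Insert 125: h=5, bucket 5 empty → new chain.
Insert 999: h=3, bucket 3 nonempty → append to chain.
Insert 51: h=3, bucket 3 nonempty → append to chain.
Insert 779: h=11, bucket 11 empty → new chain.
Final buckets:
0: —
1: 181
2: —
3: 303 -> 423 -> 735 -> 999 -> 51
4: 418
5: 125
6: 204
7: —
8: —
9: —
10: —
11: 779

5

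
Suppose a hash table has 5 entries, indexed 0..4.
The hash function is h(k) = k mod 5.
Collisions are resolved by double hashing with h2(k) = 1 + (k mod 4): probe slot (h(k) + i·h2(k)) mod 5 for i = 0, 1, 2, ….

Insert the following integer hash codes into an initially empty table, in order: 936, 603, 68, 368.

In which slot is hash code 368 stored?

0

936 hashes to 1; slot 1 is free => place at 1.
603 hashes to 3; slot 3 is free => place at 3.
68 hashes to 3, h2=1; 3 taken => place at 4.
368 hashes to 3, h2=1; 3,4 taken => place at 0.
Table: [368, 936, -, 603, 68]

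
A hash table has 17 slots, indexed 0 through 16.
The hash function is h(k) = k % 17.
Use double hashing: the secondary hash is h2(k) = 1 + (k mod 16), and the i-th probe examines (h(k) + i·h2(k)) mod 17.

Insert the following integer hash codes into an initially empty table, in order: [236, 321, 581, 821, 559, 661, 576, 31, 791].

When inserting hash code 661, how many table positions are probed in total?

236 hashes to 15; slot 15 is free -> place at 15.
321 hashes to 15, h2=2; 15 taken -> place at 0.
581 hashes to 3; slot 3 is free -> place at 3.
821 hashes to 5; slot 5 is free -> place at 5.
559 hashes to 15, h2=16; 15 taken -> place at 14.
661 hashes to 15, h2=6; 15 taken -> place at 4.
576 hashes to 15, h2=1; 15 taken -> place at 16.
31 hashes to 14, h2=16; 14 taken -> place at 13.
791 hashes to 9; slot 9 is free -> place at 9.
Table: [321, —, —, 581, 661, 821, —, —, —, 791, —, —, —, 31, 559, 236, 576]

2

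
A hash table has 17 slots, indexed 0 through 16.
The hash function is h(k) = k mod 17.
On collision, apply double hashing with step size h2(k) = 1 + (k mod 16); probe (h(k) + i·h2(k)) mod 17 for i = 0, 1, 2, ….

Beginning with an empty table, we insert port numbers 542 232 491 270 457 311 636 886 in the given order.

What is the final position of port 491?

10

542: h=15 -> slot 15
232: h=11 -> slot 11
491: h=15, h2=12, probe 15,10 -> slot 10
270: h=15, h2=15, probe 15,13 -> slot 13
457: h=15, h2=10, probe 15,8 -> slot 8
311: h=5 -> slot 5
636: h=7 -> slot 7
886: h=2 -> slot 2
Table: [—, —, 886, —, —, 311, —, 636, 457, —, 491, 232, —, 270, —, 542, —]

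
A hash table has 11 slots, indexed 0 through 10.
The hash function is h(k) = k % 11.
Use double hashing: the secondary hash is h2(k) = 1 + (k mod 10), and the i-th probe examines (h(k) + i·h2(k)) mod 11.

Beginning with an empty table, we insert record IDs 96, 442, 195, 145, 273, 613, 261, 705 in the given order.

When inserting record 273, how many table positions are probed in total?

96: h=8 → slot 8
442: h=2 → slot 2
195: h=8, h2=6, probe 8,3 → slot 3
145: h=2, h2=6, probe 2,8,3,9 → slot 9
273: h=9, h2=4, probe 9,2,6 → slot 6
613: h=8, h2=4, probe 8,1 → slot 1
261: h=8, h2=2, probe 8,10 → slot 10
705: h=1, h2=6, probe 1,7 → slot 7
Table: [_, 613, 442, 195, _, _, 273, 705, 96, 145, 261]

3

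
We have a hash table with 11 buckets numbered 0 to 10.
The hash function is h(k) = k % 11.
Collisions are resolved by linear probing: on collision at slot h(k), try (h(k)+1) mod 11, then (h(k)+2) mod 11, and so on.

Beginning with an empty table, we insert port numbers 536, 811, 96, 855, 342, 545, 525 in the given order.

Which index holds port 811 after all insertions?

536: h=8 -> slot 8
811: h=8, probe 8,9 -> slot 9
96: h=8, probe 8,9,10 -> slot 10
855: h=8, probe 8,9,10,0 -> slot 0
342: h=1 -> slot 1
545: h=6 -> slot 6
525: h=8, probe 8,9,10,0,1,2 -> slot 2
Table: [855, 342, 525, ∅, ∅, ∅, 545, ∅, 536, 811, 96]

9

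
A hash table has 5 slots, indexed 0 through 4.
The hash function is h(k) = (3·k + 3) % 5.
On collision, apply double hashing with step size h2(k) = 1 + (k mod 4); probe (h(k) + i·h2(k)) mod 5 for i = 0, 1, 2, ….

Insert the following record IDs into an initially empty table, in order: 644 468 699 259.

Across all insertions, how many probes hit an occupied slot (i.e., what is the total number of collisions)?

644 hashes to 0; slot 0 is free → place at 0.
468 hashes to 2; slot 2 is free → place at 2.
699 hashes to 0, h2=4; 0 taken → place at 4.
259 hashes to 0, h2=4; 0,4 taken → place at 3.
Table: [644, _, 468, 259, 699]

3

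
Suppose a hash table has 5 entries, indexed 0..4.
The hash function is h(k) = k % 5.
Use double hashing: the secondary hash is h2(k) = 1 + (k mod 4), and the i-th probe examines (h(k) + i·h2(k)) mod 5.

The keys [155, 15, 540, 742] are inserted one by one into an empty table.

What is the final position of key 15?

4

Insert 155: h=0, slot 0 empty => index 0.
Insert 15: h=0, h2=4, slot 0 occupied => index 4.
Insert 540: h=0, h2=1, slot 0 occupied => index 1.
Insert 742: h=2, slot 2 empty => index 2.
Table: [155, 540, 742, ∅, 15]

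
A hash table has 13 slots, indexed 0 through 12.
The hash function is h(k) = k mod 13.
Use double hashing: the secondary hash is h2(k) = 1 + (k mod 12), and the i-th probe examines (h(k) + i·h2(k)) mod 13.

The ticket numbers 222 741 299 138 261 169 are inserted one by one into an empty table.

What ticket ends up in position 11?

261

Insert 222: h=1, slot 1 empty -> index 1.
Insert 741: h=0, slot 0 empty -> index 0.
Insert 299: h=0, h2=12, slot 0 occupied -> index 12.
Insert 138: h=8, slot 8 empty -> index 8.
Insert 261: h=1, h2=10, slot 1 occupied -> index 11.
Insert 169: h=0, h2=2, slot 0 occupied -> index 2.
Table: [741, 222, 169, ∅, ∅, ∅, ∅, ∅, 138, ∅, ∅, 261, 299]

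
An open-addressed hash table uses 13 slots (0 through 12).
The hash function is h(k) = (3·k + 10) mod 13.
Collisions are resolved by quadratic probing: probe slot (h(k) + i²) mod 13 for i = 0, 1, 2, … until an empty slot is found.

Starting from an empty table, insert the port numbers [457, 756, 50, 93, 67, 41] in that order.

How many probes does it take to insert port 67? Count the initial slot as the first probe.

4

457: h=3 -> slot 3
756: h=3, probe 3,4 -> slot 4
50: h=4, probe 4,5 -> slot 5
93: h=3, probe 3,4,7 -> slot 7
67: h=3, probe 3,4,7,12 -> slot 12
41: h=3, probe 3,4,7,12,6 -> slot 6
Table: [., ., ., 457, 756, 50, 41, 93, ., ., ., ., 67]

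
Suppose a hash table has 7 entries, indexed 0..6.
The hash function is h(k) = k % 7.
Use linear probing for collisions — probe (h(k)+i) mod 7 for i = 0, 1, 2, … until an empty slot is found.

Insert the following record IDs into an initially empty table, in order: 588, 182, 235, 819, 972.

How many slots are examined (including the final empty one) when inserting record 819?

3

Insert 588: h=0, slot 0 empty -> index 0.
Insert 182: h=0, slot 0 occupied -> index 1.
Insert 235: h=4, slot 4 empty -> index 4.
Insert 819: h=0, slots 0,1 occupied -> index 2.
Insert 972: h=6, slot 6 empty -> index 6.
Table: [588, 182, 819, ∅, 235, ∅, 972]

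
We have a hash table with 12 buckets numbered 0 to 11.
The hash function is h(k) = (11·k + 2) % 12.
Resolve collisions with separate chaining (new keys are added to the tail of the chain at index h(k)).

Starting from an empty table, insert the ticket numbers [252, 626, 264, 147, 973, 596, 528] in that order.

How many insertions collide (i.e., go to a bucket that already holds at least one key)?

2

Insert 252: h=2, bucket 2 empty → new chain.
Insert 626: h=0, bucket 0 empty → new chain.
Insert 264: h=2, bucket 2 nonempty → append to chain.
Insert 147: h=11, bucket 11 empty → new chain.
Insert 973: h=1, bucket 1 empty → new chain.
Insert 596: h=6, bucket 6 empty → new chain.
Insert 528: h=2, bucket 2 nonempty → append to chain.
Final buckets:
0: 626
1: 973
2: 252 -> 264 -> 528
3: .
4: .
5: .
6: 596
7: .
8: .
9: .
10: .
11: 147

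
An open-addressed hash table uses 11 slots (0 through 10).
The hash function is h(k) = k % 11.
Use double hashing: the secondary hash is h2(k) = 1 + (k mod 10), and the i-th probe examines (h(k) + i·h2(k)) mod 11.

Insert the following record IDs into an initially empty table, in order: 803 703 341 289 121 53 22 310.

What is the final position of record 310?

5

Insert 803: h=0, slot 0 empty → index 0.
Insert 703: h=10, slot 10 empty → index 10.
Insert 341: h=0, h2=2, slot 0 occupied → index 2.
Insert 289: h=3, slot 3 empty → index 3.
Insert 121: h=0, h2=2, slots 0,2 occupied → index 4.
Insert 53: h=9, slot 9 empty → index 9.
Insert 22: h=0, h2=3, slots 0,3 occupied → index 6.
Insert 310: h=2, h2=1, slots 2,3,4 occupied → index 5.
Table: [803, -, 341, 289, 121, 310, 22, -, -, 53, 703]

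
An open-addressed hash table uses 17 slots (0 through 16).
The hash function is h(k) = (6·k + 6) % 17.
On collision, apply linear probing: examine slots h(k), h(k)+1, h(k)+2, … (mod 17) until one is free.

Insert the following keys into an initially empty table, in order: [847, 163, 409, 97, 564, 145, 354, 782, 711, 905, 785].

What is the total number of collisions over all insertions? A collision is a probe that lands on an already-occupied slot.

16

847: h=5 -> slot 5
163: h=15 -> slot 15
409: h=12 -> slot 12
97: h=10 -> slot 10
564: h=7 -> slot 7
145: h=9 -> slot 9
354: h=5, probe 5,6 -> slot 6
782: h=6, probe 6,7,8 -> slot 8
711: h=5, probe 5,6,7,8,9,10,11 -> slot 11
905: h=13 -> slot 13
785: h=7, probe 7,8,9,10,11,12,13,14 -> slot 14
Table: [-, -, -, -, -, 847, 354, 564, 782, 145, 97, 711, 409, 905, 785, 163, -]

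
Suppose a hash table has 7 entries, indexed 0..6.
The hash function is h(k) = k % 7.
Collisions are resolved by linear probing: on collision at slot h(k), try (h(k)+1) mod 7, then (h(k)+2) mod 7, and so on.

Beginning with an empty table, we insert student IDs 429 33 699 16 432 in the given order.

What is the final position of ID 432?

0

429 hashes to 2; slot 2 is free -> place at 2.
33 hashes to 5; slot 5 is free -> place at 5.
699 hashes to 6; slot 6 is free -> place at 6.
16 hashes to 2; 2 taken -> place at 3.
432 hashes to 5; 5,6 taken -> place at 0.
Table: [432, _, 429, 16, _, 33, 699]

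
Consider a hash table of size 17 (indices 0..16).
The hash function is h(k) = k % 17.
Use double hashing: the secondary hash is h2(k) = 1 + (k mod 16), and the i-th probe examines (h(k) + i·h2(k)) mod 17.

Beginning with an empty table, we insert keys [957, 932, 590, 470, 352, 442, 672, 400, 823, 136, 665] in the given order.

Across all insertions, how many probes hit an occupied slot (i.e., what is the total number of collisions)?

4

Insert 957: h=5, slot 5 empty => index 5.
Insert 932: h=14, slot 14 empty => index 14.
Insert 590: h=12, slot 12 empty => index 12.
Insert 470: h=11, slot 11 empty => index 11.
Insert 352: h=12, h2=1, slot 12 occupied => index 13.
Insert 442: h=0, slot 0 empty => index 0.
Insert 672: h=9, slot 9 empty => index 9.
Insert 400: h=9, h2=1, slot 9 occupied => index 10.
Insert 823: h=7, slot 7 empty => index 7.
Insert 136: h=0, h2=9, slots 0,9 occupied => index 1.
Insert 665: h=2, slot 2 empty => index 2.
Table: [442, 136, 665, —, —, 957, —, 823, —, 672, 400, 470, 590, 352, 932, —, —]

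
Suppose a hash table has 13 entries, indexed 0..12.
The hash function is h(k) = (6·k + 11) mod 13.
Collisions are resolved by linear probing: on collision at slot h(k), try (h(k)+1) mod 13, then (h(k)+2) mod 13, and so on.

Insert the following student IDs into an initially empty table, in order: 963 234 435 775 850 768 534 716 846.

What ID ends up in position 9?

963 hashes to 4; slot 4 is free → place at 4.
234 hashes to 11; slot 11 is free → place at 11.
435 hashes to 8; slot 8 is free → place at 8.
775 hashes to 7; slot 7 is free → place at 7.
850 hashes to 2; slot 2 is free → place at 2.
768 hashes to 4; 4 taken → place at 5.
534 hashes to 4; 4,5 taken → place at 6.
716 hashes to 4; 4,5,6,7,8 taken → place at 9.
846 hashes to 4; 4,5,6,7,8,9 taken → place at 10.
Table: [-, -, 850, -, 963, 768, 534, 775, 435, 716, 846, 234, -]

716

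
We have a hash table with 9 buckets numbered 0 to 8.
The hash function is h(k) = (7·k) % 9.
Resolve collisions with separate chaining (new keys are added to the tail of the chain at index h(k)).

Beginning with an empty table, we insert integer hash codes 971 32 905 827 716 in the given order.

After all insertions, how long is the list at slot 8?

3

Insert 971: h=2, bucket 2 empty → new chain.
Insert 32: h=8, bucket 8 empty → new chain.
Insert 905: h=8, bucket 8 nonempty → append to chain.
Insert 827: h=2, bucket 2 nonempty → append to chain.
Insert 716: h=8, bucket 8 nonempty → append to chain.
Final buckets:
0: —
1: —
2: 971 -> 827
3: —
4: —
5: —
6: —
7: —
8: 32 -> 905 -> 716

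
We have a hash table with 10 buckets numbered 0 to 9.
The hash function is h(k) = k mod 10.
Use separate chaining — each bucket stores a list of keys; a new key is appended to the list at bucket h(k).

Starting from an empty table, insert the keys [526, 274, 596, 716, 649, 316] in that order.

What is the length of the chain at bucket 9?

526 -> bucket 6
274 -> bucket 4
596 -> bucket 6 (collision)
716 -> bucket 6 (collision)
649 -> bucket 9
316 -> bucket 6 (collision)
Final buckets:
0: —
1: —
2: —
3: —
4: 274
5: —
6: 526 -> 596 -> 716 -> 316
7: —
8: —
9: 649

1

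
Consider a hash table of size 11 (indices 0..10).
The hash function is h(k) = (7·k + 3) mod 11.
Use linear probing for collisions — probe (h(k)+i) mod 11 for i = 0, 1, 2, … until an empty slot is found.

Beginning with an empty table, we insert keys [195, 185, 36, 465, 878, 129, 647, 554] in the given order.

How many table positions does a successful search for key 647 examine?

7

Insert 195: h=4, slot 4 empty → index 4.
Insert 185: h=0, slot 0 empty → index 0.
Insert 36: h=2, slot 2 empty → index 2.
Insert 465: h=2, slot 2 occupied → index 3.
Insert 878: h=0, slot 0 occupied → index 1.
Insert 129: h=4, slot 4 occupied → index 5.
Insert 647: h=0, slots 0,1,2,3,4,5 occupied → index 6.
Insert 554: h=9, slot 9 empty → index 9.
Table: [185, 878, 36, 465, 195, 129, 647, _, _, 554, _]
Lookup 647: h=0, probe 0,1,2,3,4,5,6 → found at 6.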